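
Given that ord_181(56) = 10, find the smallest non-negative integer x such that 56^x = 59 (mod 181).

Successive powers of 56 modulo 181:
  56^0=1  56^1=56  56^2=59
So 56^2 ≡ 59 (mod 181), giving x = 2.

2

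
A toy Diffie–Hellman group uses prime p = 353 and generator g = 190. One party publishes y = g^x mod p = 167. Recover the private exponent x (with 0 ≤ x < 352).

Baby-step giant-step with m = ceil(sqrt(352)) = 19.
Baby table (190^j mod 353 for j=0..18):
  0:1  1:190  2:94  3:210  4:11  5:325  6:328  7:192
  8:121  9:45  10:78  11:347  12:272  13:142  14:152  15:287
  16:168  17:150  18:260
Giant step factor: 190^(-19) ≡ 300 (mod 353).
Scan 167·300^i mod 353 for i = 0, 1, …:
  i=0: 167   i=1: 327   i=2: 319   i=3: 37
  i=4: 157   i=5: 151   i=6: 116   i=7: 206
  i=8: 25   i=9: 87     …   i=16: 120
  i=17: 347
Match at i=17, j=11: x = 17·19 + 11 = 334.

334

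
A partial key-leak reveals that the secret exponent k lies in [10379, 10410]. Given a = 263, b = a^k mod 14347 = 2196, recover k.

10404

Compute 263^10379 mod 14347 = 7076, then multiply by 263 repeatedly:
  263^10379=7076  263^10380=10225  263^10381=6286  263^10382=3313  263^10383=10499
  263^10384=6613  263^10385=3232  263^10386=3543  263^10387=13601  263^10388=4660
  263^10389=6085  263^10390=7838  263^10391=9773  263^10392=2186  263^10393=1038
  263^10394=401  263^10395=5034  263^10396=4018  263^10397=9403  263^10398=5305
  263^10399=3556  263^10400=2673  263^10401=14343  263^10402=13295  263^10403=10264
  263^10404=2196
Found 2196 at exponent 10404.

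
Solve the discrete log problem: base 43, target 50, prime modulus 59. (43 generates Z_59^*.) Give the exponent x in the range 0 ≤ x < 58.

Successive powers of 43 modulo 59:
  43^0=1  43^1=43  43^2=20  43^3=34  43^4=46  43^5=31
  43^6=35  43^7=30  43^8=51  43^9=10  43^10=17  43^11=23
  43^12=45  43^13=47  43^14=15  43^15=55  43^16=5  43^17=38
  43^18=41  43^19=52  43^20=53  43^21=37  43^22=57  43^23=32
  43^24=19  43^25=50
So 43^25 ≡ 50 (mod 59), giving x = 25.

25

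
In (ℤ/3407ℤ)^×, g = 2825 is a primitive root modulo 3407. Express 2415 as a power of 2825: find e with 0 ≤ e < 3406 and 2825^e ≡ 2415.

3040

Baby-step giant-step with m = ceil(sqrt(3406)) = 59.
Baby table (2825^j mod 3407 for j=0..58):
  0:1  1:2825  2:1431  3:1873  4:154  5:2361  6:2326  7:2254
  8:3274  9:2452  10:469  11:3009  12:3367  13:2838  14:679  15:34
  16:654  17:956  18:2356  19:1829  20:1913  21:723  22:1682  23:2292
  24:1600  25:2318  26:96  27:2047  28:1096  29:2644  30:1156  31:1794
  32:1841  33:1743  34:860  35:309  36:733  37:2676  38:2974  39:3295
  40:451  41:3264  42:1458  43:3194  44:1314  45:1827  46:3077  47:1268
  48:1343  49:1984  50:285  51:1073  52:2402  53:2313  54:3006  55:1706
  56:1952  57:1874  58:2979
Giant step factor: 2825^(-59) ≡ 2761 (mod 3407).
Scan 2415·2761^i mod 3407 for i = 0, 1, …:
  i=0: 2415   i=1: 316   i=2: 284   i=3: 514
  i=4: 1842   i=5: 2518   i=6: 1918   i=7: 1120
  i=8: 2171   i=9: 1218     …   i=50: 2476
  i=51: 1794
Match at i=51, j=31: e = 51·59 + 31 = 3040.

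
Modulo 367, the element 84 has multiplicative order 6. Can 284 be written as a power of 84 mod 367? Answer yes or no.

yes

⟨84⟩ has order 6; its elements mod 367 are {1, 83, 84, 283, 284, 366}.
284 is in this set.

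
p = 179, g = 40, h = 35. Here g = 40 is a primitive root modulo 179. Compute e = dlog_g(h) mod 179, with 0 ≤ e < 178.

59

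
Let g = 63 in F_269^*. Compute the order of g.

The order of 63 must divide p − 1 = 268 = 2^2 · 67.
Divisors: 1, 2, 4, 67, 134, 268.
Check each in increasing order: 63^1 ≡ 63;  63^2 ≡ 203;  63^4 ≡ 52;  63^67 ≡ 187;  63^134 ≡ 268;  63^268 ≡ 1.
Smallest exponent giving 1 is 268.

268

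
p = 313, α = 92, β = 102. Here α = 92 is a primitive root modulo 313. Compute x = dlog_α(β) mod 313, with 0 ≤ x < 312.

161

Baby-step giant-step with m = ceil(sqrt(312)) = 18.
Baby table (92^j mod 313 for j=0..17):
  0:1  1:92  2:13  3:257  4:169  5:211  6:6  7:239
  8:78  9:290  10:75  11:14  12:36  13:182  14:155  15:175
  16:137  17:84
Giant step factor: 92^(-18) ≡ 242 (mod 313).
Scan 102·242^i mod 313 for i = 0, 1, …:
  i=0: 102   i=1: 270   i=2: 236   i=3: 146
  i=4: 276   i=5: 123   i=6: 31   i=7: 303
  i=8: 84
Match at i=8, j=17: x = 8·18 + 17 = 161.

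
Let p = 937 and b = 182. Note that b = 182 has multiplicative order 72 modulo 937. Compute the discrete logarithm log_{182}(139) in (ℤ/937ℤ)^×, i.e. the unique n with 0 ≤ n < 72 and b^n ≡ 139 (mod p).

Baby-step giant-step with m = ceil(sqrt(72)) = 9.
Baby table (182^j mod 937 for j=0..8):
  0:1  1:182  2:329  3:847  4:486  5:374  6:604  7:299
  8:72
Giant step factor: 182^(-9) ≡ 870 (mod 937).
Scan 139·870^i mod 937 for i = 0, 1, …:
  i=0: 139   i=1: 57   i=2: 866   i=3: 72
Match at i=3, j=8: n = 3·9 + 8 = 35.

35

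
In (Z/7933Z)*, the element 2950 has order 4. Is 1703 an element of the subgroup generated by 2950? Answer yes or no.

⟨2950⟩ has order 4; its elements mod 7933 are {1, 2950, 4983, 7932}.
1703 is not in this set.

no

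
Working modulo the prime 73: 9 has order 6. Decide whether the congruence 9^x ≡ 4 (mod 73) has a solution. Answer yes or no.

⟨9⟩ has order 6; its elements mod 73 are {1, 8, 9, 64, 65, 72}.
4 is not in this set.

no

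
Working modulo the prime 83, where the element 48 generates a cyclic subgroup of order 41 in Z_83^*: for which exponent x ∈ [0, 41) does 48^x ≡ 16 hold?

Baby-step giant-step with m = ceil(sqrt(41)) = 7.
Baby table (48^j mod 83 for j=0..6):
  0:1  1:48  2:63  3:36  4:68  5:27  6:51
Giant step factor: 48^(-7) ≡ 81 (mod 83).
Scan 16·81^i mod 83 for i = 0, 1, …:
  i=0: 16   i=1: 51
Match at i=1, j=6: x = 1·7 + 6 = 13.

13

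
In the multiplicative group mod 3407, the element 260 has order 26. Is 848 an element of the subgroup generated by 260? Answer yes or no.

no

848 ∈ ⟨260⟩ iff 848^26 ≡ 1 (mod 3407), since |⟨260⟩| = 26.
848^26 mod 3407 = 2809.
Since 2809 ≠ 1, 848 does not lie in the subgroup.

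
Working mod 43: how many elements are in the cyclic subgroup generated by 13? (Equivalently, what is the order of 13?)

The order of 13 must divide p − 1 = 42 = 2 · 3 · 7.
Divisors: 1, 2, 3, 6, 7, 14, 21, 42.
Check each in increasing order: 13^1 ≡ 13;  13^2 ≡ 40;  13^3 ≡ 4;  13^6 ≡ 16;  13^7 ≡ 36;  13^14 ≡ 6;  13^21 ≡ 1.
Smallest exponent giving 1 is 21.

21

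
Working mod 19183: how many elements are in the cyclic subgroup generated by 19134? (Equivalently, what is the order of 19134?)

6394

The order of 19134 must divide p − 1 = 19182 = 2 · 3 · 23 · 139.
Divisors: 1, 2, 3, 6, 23, 46, 69, 138, 139, 278, 417, 834, 3197, 6394, 9591, 19182.
Check each in increasing order: 19134^1 ≡ 19134;  19134^2 ≡ 2401;  19134^3 ≡ 16632;  19134^6 ≡ 4564;  19134^23 ≡ 17667;  19134^46 ≡ 15479;  19134^69 ≡ 13828;  19134^138 ≡ 16623;  19134^139 ≡ 10342;  19134^278 ≡ 11739;  19134^417 ≡ 14714;  19134^834 ≡ 2458;  19134^3197 ≡ 19182;  19134^6394 ≡ 1.
Smallest exponent giving 1 is 6394.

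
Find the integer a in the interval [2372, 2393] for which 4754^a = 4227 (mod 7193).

2377

Compute 4754^2372 mod 7193 = 188, then multiply by 4754 repeatedly:
  4754^2372=188  4754^2373=1820  4754^2374=6294  4754^2375=5989  4754^2376=1812
  4754^2377=4227
Found 4227 at exponent 2377.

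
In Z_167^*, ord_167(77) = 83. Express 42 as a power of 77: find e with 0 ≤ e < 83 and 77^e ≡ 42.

4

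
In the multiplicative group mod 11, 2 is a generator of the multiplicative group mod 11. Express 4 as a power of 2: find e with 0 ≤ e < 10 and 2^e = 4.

Successive powers of 2 modulo 11:
  2^0=1  2^1=2  2^2=4
So 2^2 ≡ 4 (mod 11), giving e = 2.

2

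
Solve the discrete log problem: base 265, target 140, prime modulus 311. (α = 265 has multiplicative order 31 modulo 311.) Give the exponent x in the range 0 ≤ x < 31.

Successive powers of 265 modulo 311:
  265^0=1  265^1=265  265^2=250  265^3=7  265^4=300  265^5=195
  265^6=49  265^7=234  265^8=121  265^9=32  265^10=83  265^11=225
  265^12=224  265^13=270  265^14=20  265^15=13  265^16=24  265^17=140
So 265^17 ≡ 140 (mod 311), giving x = 17.

17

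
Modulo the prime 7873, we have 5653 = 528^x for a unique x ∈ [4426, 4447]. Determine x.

4438

Compute 528^4426 mod 7873 = 4120, then multiply by 528 repeatedly:
  528^4426=4120  528^4427=2412  528^4428=5983  528^4429=1951  528^4430=6638
  528^4431=1379  528^4432=3796  528^4433=4546  528^4434=6896  528^4435=3762
  528^4436=2340  528^4437=7332  528^4438=5653
Found 5653 at exponent 4438.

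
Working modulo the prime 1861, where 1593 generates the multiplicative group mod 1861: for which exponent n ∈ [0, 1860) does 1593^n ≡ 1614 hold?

1384

Baby-step giant-step with m = ceil(sqrt(1860)) = 44.
Baby table (1593^j mod 1861 for j=0..43):
  0:1  1:1593  2:1106  3:1352  4:559  5:929  6:402  7:202
  8:1694  9:92  10:1398  11:1258  12:1558  13:1181  14:1723  15:1625
  16:1835  17:1385  18:1020  19:207  20:354  21:39  22:714  23:331
  24:620  25:1330  26:872  27:790  28:434  29:931  30:1727  31:553
  32:676  33:1210  34:1395  35:201  36:101  37:847  38:46  39:699
  40:629  41:779  42:1521  43:1792
Giant step factor: 1593^(-44) ≡ 1309 (mod 1861).
Scan 1614·1309^i mod 1861 for i = 0, 1, …:
  i=0: 1614   i=1: 491   i=2: 674   i=3: 152
  i=4: 1702   i=5: 301   i=6: 1338   i=7: 241
  i=8: 960   i=9: 465     …   i=30: 1031
  i=31: 354
Match at i=31, j=20: n = 31·44 + 20 = 1384.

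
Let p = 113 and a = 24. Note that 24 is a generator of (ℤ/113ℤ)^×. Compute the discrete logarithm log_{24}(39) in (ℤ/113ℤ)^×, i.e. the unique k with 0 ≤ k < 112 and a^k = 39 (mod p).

Baby-step giant-step with m = ceil(sqrt(112)) = 11.
Baby table (24^j mod 113 for j=0..10):
  0:1  1:24  2:11  3:38  4:8  5:79  6:88  7:78
  8:64  9:67  10:26
Giant step factor: 24^(-11) ≡ 23 (mod 113).
Scan 39·23^i mod 113 for i = 0, 1, …:
  i=0: 39   i=1: 106   i=2: 65   i=3: 26
Match at i=3, j=10: k = 3·11 + 10 = 43.

43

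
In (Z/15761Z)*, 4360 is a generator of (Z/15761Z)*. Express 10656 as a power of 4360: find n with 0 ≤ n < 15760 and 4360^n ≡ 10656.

4140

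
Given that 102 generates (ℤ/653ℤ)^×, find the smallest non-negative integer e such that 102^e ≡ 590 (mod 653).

620

Baby-step giant-step with m = ceil(sqrt(652)) = 26.
Baby table (102^j mod 653 for j=0..25):
  0:1  1:102  2:609  3:83  4:630  5:266  6:359  7:50
  8:529  9:412  10:232  11:156  12:240  13:319  14:541  15:330
  16:357  17:499  18:617  19:246  20:278  21:277  22:175  23:219
  24:136  25:159
Giant step factor: 102^(-26) ≡ 238 (mod 653).
Scan 590·238^i mod 653 for i = 0, 1, …:
  i=0: 590   i=1: 25   i=2: 73   i=3: 396
  i=4: 216   i=5: 474   i=6: 496   i=7: 508
  i=8: 99   i=9: 54     …   i=22: 212
  i=23: 175
Match at i=23, j=22: e = 23·26 + 22 = 620.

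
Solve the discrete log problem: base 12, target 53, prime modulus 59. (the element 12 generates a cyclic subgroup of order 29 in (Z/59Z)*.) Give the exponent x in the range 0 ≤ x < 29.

6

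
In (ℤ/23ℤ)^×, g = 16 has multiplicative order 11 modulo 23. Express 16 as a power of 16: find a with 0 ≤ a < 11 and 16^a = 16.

1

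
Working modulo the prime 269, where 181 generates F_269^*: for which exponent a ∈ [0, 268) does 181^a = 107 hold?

Baby-step giant-step with m = ceil(sqrt(268)) = 17.
Baby table (181^j mod 269 for j=0..16):
  0:1  1:181  2:212  3:174  4:21  5:35  6:148  7:157
  8:172  9:197  10:149  11:69  12:115  13:102  14:170  15:104
  16:263
Giant step factor: 181^(-17) ≡ 242 (mod 269).
Scan 107·242^i mod 269 for i = 0, 1, …:
  i=0: 107   i=1: 70   i=2: 262   i=3: 189
  i=4: 8   i=5: 53   i=6: 183   i=7: 170
Match at i=7, j=14: a = 7·17 + 14 = 133.

133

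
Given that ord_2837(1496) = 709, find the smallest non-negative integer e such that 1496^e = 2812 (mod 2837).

Baby-step giant-step with m = ceil(sqrt(709)) = 27.
Baby table (1496^j mod 2837 for j=0..26):
  0:1  1:1496  2:2460  3:571  4:279  5:345  6:2623  7:437
  8:1242  9:2634  10:2708  11:2769  12:404  13:103  14:890  15:887
  16:2073  17:367  18:1491  19:654  20:2456  21:261  22:1787  23:898
  24:1507  25:1894  26:2098
Giant step factor: 1496^(-27) ≡ 2520 (mod 2837).
Scan 2812·2520^i mod 2837 for i = 0, 1, …:
  i=0: 2812   i=1: 2251   i=2: 1357   i=3: 1055
  i=4: 331   i=5: 42   i=6: 871   i=7: 1919
  i=8: 1632   i=9: 1827     …   i=15: 577
  i=16: 1496
Match at i=16, j=1: e = 16·27 + 1 = 433.

433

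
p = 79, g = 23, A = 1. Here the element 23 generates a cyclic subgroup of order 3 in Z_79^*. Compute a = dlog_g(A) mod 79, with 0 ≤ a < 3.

0

Successive powers of 23 modulo 79:
  23^0=1
So 23^0 ≡ 1 (mod 79), giving a = 0.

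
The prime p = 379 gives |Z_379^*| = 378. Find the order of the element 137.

63

The order of 137 must divide p − 1 = 378 = 2 · 3^3 · 7.
Divisors: 1, 2, 3, 6, 7, 9, 14, 18, 21, 27, 42, 54, 63, 126, 189, 378.
Check each in increasing order: 137^1 ≡ 137;  137^2 ≡ 198;  137^3 ≡ 217;  137^6 ≡ 93;  137^7 ≡ 234;  137^9 ≡ 94;  137^14 ≡ 180;  137^18 ≡ 119;  137^21 ≡ 51;  137^27 ≡ 195;  137^42 ≡ 327;  137^54 ≡ 125;  137^63 ≡ 1.
Smallest exponent giving 1 is 63.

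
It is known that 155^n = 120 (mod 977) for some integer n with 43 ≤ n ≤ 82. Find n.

56

Compute 155^43 mod 977 = 55, then multiply by 155 repeatedly:
  155^43=55  155^44=709  155^45=471  155^46=707  155^47=161
  155^48=530  155^49=82  155^50=9  155^51=418  155^52=308
  155^53=844  155^54=879  155^55=442  155^56=120
Found 120 at exponent 56.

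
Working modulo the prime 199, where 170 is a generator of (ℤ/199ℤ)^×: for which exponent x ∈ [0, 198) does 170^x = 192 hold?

Baby-step giant-step with m = ceil(sqrt(198)) = 15.
Baby table (170^j mod 199 for j=0..14):
  0:1  1:170  2:45  3:88  4:35  5:179  6:182  7:95
  8:31  9:96  10:2  11:141  12:90  13:176  14:70
Giant step factor: 170^(-15) ≡ 194 (mod 199).
Scan 192·194^i mod 199 for i = 0, 1, …:
  i=0: 192   i=1: 35
Match at i=1, j=4: x = 1·15 + 4 = 19.

19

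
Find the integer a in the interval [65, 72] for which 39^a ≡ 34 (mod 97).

Compute 39^65 mod 97 = 7, then multiply by 39 repeatedly:
  39^65=7  39^66=79  39^67=74  39^68=73  39^69=34
Found 34 at exponent 69.

69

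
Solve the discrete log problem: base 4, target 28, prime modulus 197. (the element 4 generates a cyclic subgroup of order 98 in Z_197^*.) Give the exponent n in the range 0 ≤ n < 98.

74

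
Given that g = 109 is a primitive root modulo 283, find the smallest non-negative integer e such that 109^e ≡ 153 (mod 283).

Baby-step giant-step with m = ceil(sqrt(282)) = 17.
Baby table (109^j mod 283 for j=0..16):
  0:1  1:109  2:278  3:21  4:25  5:178  6:158  7:242
  8:59  9:205  10:271  11:107  12:60  13:31  14:266  15:128
  16:85
Giant step factor: 109^(-17) ≡ 65 (mod 283).
Scan 153·65^i mod 283 for i = 0, 1, …:
  i=0: 153   i=1: 40   i=2: 53   i=3: 49
  i=4: 72   i=5: 152   i=6: 258   i=7: 73
  i=8: 217   i=9: 238     …   i=13: 112
  i=14: 205
Match at i=14, j=9: e = 14·17 + 9 = 247.

247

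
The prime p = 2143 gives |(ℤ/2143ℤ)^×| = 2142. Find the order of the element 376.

The order of 376 must divide p − 1 = 2142 = 2 · 3^2 · 7 · 17.
Divisors: 1, 2, 3, 6, 7, 9, 14, 17, 18, 21, 34, 42, 51, 63, 102, 119, 126, 153, 238, 306, 357, 714, 1071, 2142.
Check each in increasing order: 376^1 ≡ 376;  376^2 ≡ 2081;  376^3 ≡ 261;  376^6 ≡ 1688;  376^7 ≡ 360;  376^9 ≡ 1253;  376^14 ≡ 1020;  376^17 ≡ 488;  376^18 ≡ 1333;  376^21 ≡ 747;  376^34 ≡ 271;  376^42 ≡ 829;  376^51 ≡ 1525;  376^63 ≡ 2079;  376^102 ≡ 470;  376^119 ≡ 59;  376^126 ≡ 1953;  376^153 ≡ 988;  376^238 ≡ 1338;  376^306 ≡ 1079;  376^357 ≡ 1794;  376^714 ≡ 1793;  376^1071 ≡ 2142;  376^2142 ≡ 1.
Smallest exponent giving 1 is 2142.

2142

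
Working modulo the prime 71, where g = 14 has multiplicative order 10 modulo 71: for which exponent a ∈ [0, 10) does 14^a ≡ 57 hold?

Successive powers of 14 modulo 71:
  14^0=1  14^1=14  14^2=54  14^3=46  14^4=5  14^5=70
  14^6=57
So 14^6 ≡ 57 (mod 71), giving a = 6.

6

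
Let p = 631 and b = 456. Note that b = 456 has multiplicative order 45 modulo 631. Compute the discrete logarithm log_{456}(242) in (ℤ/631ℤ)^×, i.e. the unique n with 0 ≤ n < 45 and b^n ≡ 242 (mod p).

36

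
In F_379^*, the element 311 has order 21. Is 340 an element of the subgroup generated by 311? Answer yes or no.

no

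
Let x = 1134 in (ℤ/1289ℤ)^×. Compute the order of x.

161

The order of 1134 must divide p − 1 = 1288 = 2^3 · 7 · 23.
Divisors: 1, 2, 4, 7, 8, 14, 23, 28, 46, 56, 92, 161, 184, 322, 644, 1288.
Check each in increasing order: 1134^1 ≡ 1134;  1134^2 ≡ 823;  1134^4 ≡ 604;  1134^7 ≡ 715;  1134^8 ≡ 29;  1134^14 ≡ 781;  1134^23 ≡ 641;  1134^28 ≡ 264;  1134^46 ≡ 979;  1134^56 ≡ 90;  1134^92 ≡ 714;  1134^161 ≡ 1.
Smallest exponent giving 1 is 161.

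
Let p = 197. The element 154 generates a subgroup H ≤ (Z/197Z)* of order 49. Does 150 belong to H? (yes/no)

yes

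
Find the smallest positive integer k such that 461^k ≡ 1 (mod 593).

The order of 461 must divide p − 1 = 592 = 2^4 · 37.
Divisors: 1, 2, 4, 8, 16, 37, 74, 148, 296, 592.
Check each in increasing order: 461^1 ≡ 461;  461^2 ≡ 227;  461^4 ≡ 531;  461^8 ≡ 286;  461^16 ≡ 555;  461^37 ≡ 392;  461^74 ≡ 77;  461^148 ≡ 592;  461^296 ≡ 1.
Smallest exponent giving 1 is 296.

296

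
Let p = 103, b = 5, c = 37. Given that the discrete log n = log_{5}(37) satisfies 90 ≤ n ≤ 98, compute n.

Compute 5^90 mod 103 = 100, then multiply by 5 repeatedly:
  5^90=100  5^91=88  5^92=28  5^93=37
Found 37 at exponent 93.

93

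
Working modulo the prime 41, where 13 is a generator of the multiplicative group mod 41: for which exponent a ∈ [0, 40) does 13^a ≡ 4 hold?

12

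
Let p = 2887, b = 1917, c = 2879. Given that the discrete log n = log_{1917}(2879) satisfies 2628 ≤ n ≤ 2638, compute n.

2631

Compute 1917^2628 mod 2887 = 2337, then multiply by 1917 repeatedly:
  1917^2628=2337  1917^2629=2292  1917^2630=2637  1917^2631=2879
Found 2879 at exponent 2631.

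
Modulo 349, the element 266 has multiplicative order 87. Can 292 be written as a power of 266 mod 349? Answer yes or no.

292 ∈ ⟨266⟩ iff 292^87 ≡ 1 (mod 349), since |⟨266⟩| = 87.
292^87 mod 349 = 1.
Since 1 = 1, 292 lies in the subgroup.

yes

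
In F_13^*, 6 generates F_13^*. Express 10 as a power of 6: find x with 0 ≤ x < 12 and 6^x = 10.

2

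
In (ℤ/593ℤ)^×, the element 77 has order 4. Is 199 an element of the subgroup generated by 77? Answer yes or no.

no

199 ∈ ⟨77⟩ iff 199^4 ≡ 1 (mod 593), since |⟨77⟩| = 4.
199^4 mod 593 = 296.
Since 296 ≠ 1, 199 does not lie in the subgroup.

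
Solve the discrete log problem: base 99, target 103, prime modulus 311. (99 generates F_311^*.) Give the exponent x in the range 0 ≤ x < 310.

71

Baby-step giant-step with m = ceil(sqrt(310)) = 18.
Baby table (99^j mod 311 for j=0..17):
  0:1  1:99  2:160  3:290  4:98  5:61  6:130  7:119
  8:274  9:69  10:300  11:155  12:106  13:231  14:166  15:262
  16:125  17:246
Giant step factor: 99^(-18) ≡ 81 (mod 311).
Scan 103·81^i mod 311 for i = 0, 1, …:
  i=0: 103   i=1: 257   i=2: 291   i=3: 246
Match at i=3, j=17: x = 3·18 + 17 = 71.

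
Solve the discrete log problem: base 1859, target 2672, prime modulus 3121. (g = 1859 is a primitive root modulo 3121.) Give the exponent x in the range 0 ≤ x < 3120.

1750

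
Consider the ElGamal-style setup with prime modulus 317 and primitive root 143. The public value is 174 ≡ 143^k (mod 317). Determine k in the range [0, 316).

159

Baby-step giant-step with m = ceil(sqrt(316)) = 18.
Baby table (143^j mod 317 for j=0..17):
  0:1  1:143  2:161  3:199  4:244  5:22  6:293  7:55
  8:257  9:296  10:167  11:106  12:259  13:265  14:172  15:187
  16:113  17:309
Giant step factor: 143^(-18) ≡ 294 (mod 317).
Scan 174·294^i mod 317 for i = 0, 1, …:
  i=0: 174   i=1: 119   i=2: 116   i=3: 185
  i=4: 183   i=5: 229   i=6: 122   i=7: 47
  i=8: 187
Match at i=8, j=15: k = 8·18 + 15 = 159.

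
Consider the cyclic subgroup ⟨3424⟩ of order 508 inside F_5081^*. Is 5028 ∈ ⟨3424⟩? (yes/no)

no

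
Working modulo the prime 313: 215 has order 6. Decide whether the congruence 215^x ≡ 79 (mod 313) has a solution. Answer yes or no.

no

⟨215⟩ has order 6; its elements mod 313 are {1, 98, 99, 214, 215, 312}.
79 is not in this set.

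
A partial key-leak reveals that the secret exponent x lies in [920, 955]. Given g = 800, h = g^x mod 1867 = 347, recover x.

941

Compute 800^920 mod 1867 = 1754, then multiply by 800 repeatedly:
  800^920=1754  800^921=1083  800^922=112  800^923=1851  800^924=269
  800^925=495  800^926=196  800^927=1839  800^928=4  800^929=1333
  800^930=343  800^931=1818  800^932=7  800^933=1866  800^934=1067
  800^935=381  800^936=479  800^937=465  800^938=467  800^939=200
  800^940=1305  800^941=347
Found 347 at exponent 941.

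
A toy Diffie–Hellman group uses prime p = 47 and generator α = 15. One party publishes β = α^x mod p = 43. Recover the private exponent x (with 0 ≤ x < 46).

Baby-step giant-step with m = ceil(sqrt(46)) = 7.
Baby table (15^j mod 47 for j=0..6):
  0:1  1:15  2:37  3:38  4:6  5:43  6:34
Giant step factor: 15^(-7) ≡ 20 (mod 47).
Scan 43·20^i mod 47 for i = 0, 1, …:
  i=0: 43
Match at i=0, j=5: x = 0·7 + 5 = 5.

5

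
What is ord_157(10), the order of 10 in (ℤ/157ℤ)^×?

78

The order of 10 must divide p − 1 = 156 = 2^2 · 3 · 13.
Divisors: 1, 2, 3, 4, 6, 12, 13, 26, 39, 52, 78, 156.
Check each in increasing order: 10^1 ≡ 10;  10^2 ≡ 100;  10^3 ≡ 58;  10^4 ≡ 109;  10^6 ≡ 67;  10^12 ≡ 93;  10^13 ≡ 145;  10^26 ≡ 144;  10^39 ≡ 156;  10^52 ≡ 12;  10^78 ≡ 1.
Smallest exponent giving 1 is 78.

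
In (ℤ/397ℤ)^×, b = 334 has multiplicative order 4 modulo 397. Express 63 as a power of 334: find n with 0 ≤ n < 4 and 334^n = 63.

3

Successive powers of 334 modulo 397:
  334^0=1  334^1=334  334^2=396  334^3=63
So 334^3 ≡ 63 (mod 397), giving n = 3.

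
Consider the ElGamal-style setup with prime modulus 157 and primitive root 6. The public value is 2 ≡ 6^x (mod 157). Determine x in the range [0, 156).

51

Baby-step giant-step with m = ceil(sqrt(156)) = 13.
Baby table (6^j mod 157 for j=0..12):
  0:1  1:6  2:36  3:59  4:40  5:83  6:27  7:5
  8:30  9:23  10:138  11:43  12:101
Giant step factor: 6^(-13) ≡ 107 (mod 157).
Scan 2·107^i mod 157 for i = 0, 1, …:
  i=0: 2   i=1: 57   i=2: 133   i=3: 101
Match at i=3, j=12: x = 3·13 + 12 = 51.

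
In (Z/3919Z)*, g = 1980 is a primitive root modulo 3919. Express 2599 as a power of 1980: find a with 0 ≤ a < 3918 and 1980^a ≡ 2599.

1661

Baby-step giant-step with m = ceil(sqrt(3918)) = 63.
Baby table (1980^j mod 3919 for j=0..62):
  0:1  1:1980  2:1400  3:1267  4:500  5:2412  6:2418  7:2541
  8:3103  9:2867  10:1948  11:744  12:3495  13:3065  14:2088  15:3614
  16:3545  17:171  18:1546  19:341  20:1112  21:3201  22:957  23:1983
  24:3421  25:1548  26:382  27:3912  28:1816  29:1957  30:2888  31:419
  32:2711  33:2669  34:1808  35:1793  36:3445  37:2040  38:2630  39:2968
  40:2059  41:1060  42:2135  43:2618  44:2722  45:935  46:1532  47:54
  48:1107  49:1139  50:1795  51:3486  52:921  53:1245  54:49  55:2964
  56:1977  57:3298  58:986  59:618  60:912  61:3020  62:3125
Giant step factor: 1980^(-63) ≡ 3606 (mod 3919).
Scan 2599·3606^i mod 3919 for i = 0, 1, …:
  i=0: 2599   i=1: 1665   i=2: 82   i=3: 1767
  i=4: 3427   i=5: 1155   i=6: 2952   i=7: 908
  i=8: 1883   i=9: 2390     …   i=25: 3512
  i=26: 1983
Match at i=26, j=23: a = 26·63 + 23 = 1661.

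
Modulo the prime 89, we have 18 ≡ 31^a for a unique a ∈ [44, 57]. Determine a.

46

Compute 31^44 mod 89 = 88, then multiply by 31 repeatedly:
  31^44=88  31^45=58  31^46=18
Found 18 at exponent 46.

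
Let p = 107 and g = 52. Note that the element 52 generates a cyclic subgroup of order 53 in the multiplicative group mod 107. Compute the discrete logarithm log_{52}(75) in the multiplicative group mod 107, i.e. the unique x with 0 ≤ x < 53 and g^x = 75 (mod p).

50

Baby-step giant-step with m = ceil(sqrt(53)) = 8.
Baby table (52^j mod 107 for j=0..7):
  0:1  1:52  2:29  3:10  4:92  5:76  6:100  7:64
Giant step factor: 52^(-8) ≡ 39 (mod 107).
Scan 75·39^i mod 107 for i = 0, 1, …:
  i=0: 75   i=1: 36   i=2: 13   i=3: 79
  i=4: 85   i=5: 105   i=6: 29
Match at i=6, j=2: x = 6·8 + 2 = 50.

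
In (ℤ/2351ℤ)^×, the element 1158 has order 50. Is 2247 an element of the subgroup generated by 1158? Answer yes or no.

2247 ∈ ⟨1158⟩ iff 2247^50 ≡ 1 (mod 2351), since |⟨1158⟩| = 50.
2247^50 mod 2351 = 1.
Since 1 = 1, 2247 lies in the subgroup.

yes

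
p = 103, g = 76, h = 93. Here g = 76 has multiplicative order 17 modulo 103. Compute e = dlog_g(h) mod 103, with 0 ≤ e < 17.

3

Successive powers of 76 modulo 103:
  76^0=1  76^1=76  76^2=8  76^3=93
So 76^3 ≡ 93 (mod 103), giving e = 3.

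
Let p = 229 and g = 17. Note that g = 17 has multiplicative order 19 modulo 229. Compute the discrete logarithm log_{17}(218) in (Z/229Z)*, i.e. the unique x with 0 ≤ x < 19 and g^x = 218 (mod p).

Successive powers of 17 modulo 229:
  17^0=1  17^1=17  17^2=60  17^3=104  17^4=165  17^5=57
  17^6=53  17^7=214  17^8=203  17^9=16  17^10=43  17^11=44
  17^12=61  17^13=121  17^14=225  17^15=161  17^16=218
So 17^16 ≡ 218 (mod 229), giving x = 16.

16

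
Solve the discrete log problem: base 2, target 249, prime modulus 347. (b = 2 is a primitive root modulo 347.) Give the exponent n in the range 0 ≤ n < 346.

Baby-step giant-step with m = ceil(sqrt(346)) = 19.
Baby table (2^j mod 347 for j=0..18):
  0:1  1:2  2:4  3:8  4:16  5:32  6:64  7:128
  8:256  9:165  10:330  11:313  12:279  13:211  14:75  15:150
  16:300  17:253  18:159
Giant step factor: 2^(-19) ≡ 335 (mod 347).
Scan 249·335^i mod 347 for i = 0, 1, …:
  i=0: 249   i=1: 135   i=2: 115   i=3: 8
Match at i=3, j=3: n = 3·19 + 3 = 60.

60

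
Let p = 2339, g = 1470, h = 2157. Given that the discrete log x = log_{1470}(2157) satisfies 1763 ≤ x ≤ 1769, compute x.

Compute 1470^1763 mod 2339 = 487, then multiply by 1470 repeatedly:
  1470^1763=487  1470^1764=156  1470^1765=98  1470^1766=1381  1470^1767=2157
Found 2157 at exponent 1767.

1767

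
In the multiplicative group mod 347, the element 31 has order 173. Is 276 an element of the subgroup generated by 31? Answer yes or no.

no

276 ∈ ⟨31⟩ iff 276^173 ≡ 1 (mod 347), since |⟨31⟩| = 173.
276^173 mod 347 = 346.
Since 346 ≠ 1, 276 does not lie in the subgroup.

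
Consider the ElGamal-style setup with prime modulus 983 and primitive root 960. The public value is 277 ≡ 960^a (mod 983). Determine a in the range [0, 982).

Baby-step giant-step with m = ceil(sqrt(982)) = 32.
Baby table (960^j mod 983 for j=0..31):
  0:1  1:960  2:529  3:612  4:669  5:341  6:21  7:500
  8:296  9:73  10:287  11:280  12:441  13:670  14:318  15:550
  16:129  17:965  18:414  19:308  20:780  21:737  22:743  23:605
  24:830  25:570  26:652  27:732  28:858  29:909  30:719  31:174
Giant step factor: 960^(-32) ≡ 660 (mod 983).
Scan 277·660^i mod 983 for i = 0, 1, …:
  i=0: 277   i=1: 965
Match at i=1, j=17: a = 1·32 + 17 = 49.

49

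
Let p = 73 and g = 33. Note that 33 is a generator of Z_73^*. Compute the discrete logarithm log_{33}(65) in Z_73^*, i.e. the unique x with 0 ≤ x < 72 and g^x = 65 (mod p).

60

Baby-step giant-step with m = ceil(sqrt(72)) = 9.
Baby table (33^j mod 73 for j=0..8):
  0:1  1:33  2:67  3:21  4:36  5:20  6:3  7:26
  8:55
Giant step factor: 33^(-9) ≡ 51 (mod 73).
Scan 65·51^i mod 73 for i = 0, 1, …:
  i=0: 65   i=1: 30   i=2: 70   i=3: 66
  i=4: 8   i=5: 43   i=6: 3
Match at i=6, j=6: x = 6·9 + 6 = 60.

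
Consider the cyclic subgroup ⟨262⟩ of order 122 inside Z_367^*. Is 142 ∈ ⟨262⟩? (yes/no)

142 ∈ ⟨262⟩ iff 142^122 ≡ 1 (mod 367), since |⟨262⟩| = 122.
142^122 mod 367 = 1.
Since 1 = 1, 142 lies in the subgroup.

yes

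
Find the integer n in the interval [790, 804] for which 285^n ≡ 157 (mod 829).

792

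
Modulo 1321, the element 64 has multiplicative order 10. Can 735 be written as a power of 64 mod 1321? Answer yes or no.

yes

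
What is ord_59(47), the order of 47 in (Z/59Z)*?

58

The order of 47 must divide p − 1 = 58 = 2 · 29.
Divisors: 1, 2, 29, 58.
Check each in increasing order: 47^1 ≡ 47;  47^2 ≡ 26;  47^29 ≡ 58;  47^58 ≡ 1.
Smallest exponent giving 1 is 58.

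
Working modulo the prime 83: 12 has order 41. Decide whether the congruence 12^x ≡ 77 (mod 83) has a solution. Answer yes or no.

77 ∈ ⟨12⟩ iff 77^41 ≡ 1 (mod 83), since |⟨12⟩| = 41.
77^41 mod 83 = 1.
Since 1 = 1, 77 lies in the subgroup.

yes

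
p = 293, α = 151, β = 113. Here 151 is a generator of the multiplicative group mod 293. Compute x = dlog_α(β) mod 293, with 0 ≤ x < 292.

211

Baby-step giant-step with m = ceil(sqrt(292)) = 18.
Baby table (151^j mod 293 for j=0..17):
  0:1  1:151  2:240  3:201  4:172  5:188  6:260  7:291
  8:284  9:106  10:184  11:242  12:210  13:66  14:4  15:18
  16:81  17:218
Giant step factor: 151^(-18) ≡ 158 (mod 293).
Scan 113·158^i mod 293 for i = 0, 1, …:
  i=0: 113   i=1: 274   i=2: 221   i=3: 51
  i=4: 147   i=5: 79   i=6: 176   i=7: 266
  i=8: 129   i=9: 165   i=10: 286   i=11: 66
Match at i=11, j=13: x = 11·18 + 13 = 211.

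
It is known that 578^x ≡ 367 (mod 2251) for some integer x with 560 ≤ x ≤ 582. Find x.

Compute 578^560 mod 2251 = 241, then multiply by 578 repeatedly:
  578^560=241  578^561=1987  578^562=476  578^563=506  578^564=2089
  578^565=906  578^566=1436  578^567=1640  578^568=249  578^569=2109
  578^570=1211  578^571=2148  578^572=1243  578^573=385  578^574=1932
  578^575=200  578^576=799  578^577=367
Found 367 at exponent 577.

577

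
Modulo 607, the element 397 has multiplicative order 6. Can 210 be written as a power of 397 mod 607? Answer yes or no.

yes

210 ∈ ⟨397⟩ iff 210^6 ≡ 1 (mod 607), since |⟨397⟩| = 6.
210^6 mod 607 = 1.
Since 1 = 1, 210 lies in the subgroup.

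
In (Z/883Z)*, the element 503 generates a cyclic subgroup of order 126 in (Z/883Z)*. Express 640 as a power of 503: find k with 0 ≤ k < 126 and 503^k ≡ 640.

Baby-step giant-step with m = ceil(sqrt(126)) = 12.
Baby table (503^j mod 883 for j=0..11):
  0:1  1:503  2:471  3:269  4:208  5:430  6:838  7:323
  8:880  9:257  10:353  11:76
Giant step factor: 503^(-12) ≡ 808 (mod 883).
Scan 640·808^i mod 883 for i = 0, 1, …:
  i=0: 640   i=1: 565   i=2: 9   i=3: 208
Match at i=3, j=4: k = 3·12 + 4 = 40.

40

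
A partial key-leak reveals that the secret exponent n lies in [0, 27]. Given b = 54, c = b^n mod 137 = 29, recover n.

Compute 54^0 mod 137 = 1, then multiply by 54 repeatedly:
  54^0=1  54^1=54  54^2=39  54^3=51  54^4=14
  54^5=71  54^6=135  54^7=29
Found 29 at exponent 7.

7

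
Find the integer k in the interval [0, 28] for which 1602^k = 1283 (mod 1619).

Compute 1602^0 mod 1619 = 1, then multiply by 1602 repeatedly:
  1602^0=1  1602^1=1602  1602^2=289  1602^3=1563  1602^4=952
  1602^5=6  1602^6=1517  1602^7=115  1602^8=1283
Found 1283 at exponent 8.

8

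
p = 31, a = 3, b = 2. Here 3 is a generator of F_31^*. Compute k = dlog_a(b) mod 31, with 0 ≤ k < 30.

24

Successive powers of 3 modulo 31:
  3^0=1  3^1=3  3^2=9  3^3=27  3^4=19  3^5=26
  3^6=16  3^7=17  3^8=20  3^9=29  3^10=25  3^11=13
  3^12=8  3^13=24  3^14=10  3^15=30  3^16=28  3^17=22
  3^18=4  3^19=12  3^20=5  3^21=15  3^22=14  3^23=11
  3^24=2
So 3^24 ≡ 2 (mod 31), giving k = 24.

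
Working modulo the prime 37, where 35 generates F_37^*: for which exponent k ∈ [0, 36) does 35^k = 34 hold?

8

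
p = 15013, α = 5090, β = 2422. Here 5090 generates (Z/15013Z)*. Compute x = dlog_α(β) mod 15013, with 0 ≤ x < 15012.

4476

Baby-step giant-step with m = ceil(sqrt(15012)) = 123.
Baby table (5090^j mod 15013 for j=0..122):
  0:1  1:5090  2:10675  3:3703  4:6955  5:296  6:5340  7:7070
  8:139  9:1899  10:12551  11:4275  12:5913  13:11118  14:6623  15:6885
  16:4308  17:8740  18:3081  19:8718  20:11205  21:14076  22:4804  23:11196
  24:13305  25:13820  26:7895  27:10762  28:11156  29:4874  30:7184  31:9905
  32:2796  33:14329  34:1456  35:9631  36:4345  37:1901  38:7718  39:10612
  40:13319  41:10015  42:7215  43:2552  44:3435  45:9018  46:6879  47:3794
  48:4742  49:10889  50:12027  51:9429  52:12062  53:7423  54:10362  55:1911
  56:13579  57:12271  58:5310  59:4500  60:10175  61:10913  62:14083  63:10408
  64:10856  65:9200  66:2453  67:9967  68:3103  69:594  70:5847  71:5464
  72:7684  73:2695  74:10681  75:4217  76:10953  77:7501  78:2031  79:8846
  80:2153  81:14293  82:13385  83:656  84:6154  85:6742  86:12075  87:13541
  88:14020  89:5011  90:13916  91:1106  92:14678  93:6332  94:11982  95:5574
  96:12103  97:5931  98:12660  99:3604  100:13487  101:9394  102:14068  103:9123
  104:861  105:13707  106:3219  107:5527  108:13081  109:14648  110:3762  111:7005
  112:14588  113:13635  114:12064  115:2590  116:1686  117:9317  118:12476  119:12863
  120:977  121:3627  122:10453
Giant step factor: 5090^(-123) ≡ 2933 (mod 15013).
Scan 2422·2933^i mod 15013 for i = 0, 1, …:
  i=0: 2422   i=1: 2577   i=2: 6802   i=3: 13002
  i=4: 1846   i=5: 9638   i=6: 13788   i=7: 10195
  i=8: 11052   i=9: 2449     …   i=35: 9164
  i=36: 4742
Match at i=36, j=48: x = 36·123 + 48 = 4476.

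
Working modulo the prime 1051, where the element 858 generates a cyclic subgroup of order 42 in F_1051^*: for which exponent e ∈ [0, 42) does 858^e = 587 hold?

Baby-step giant-step with m = ceil(sqrt(42)) = 7.
Baby table (858^j mod 1051 for j=0..6):
  0:1  1:858  2:464  3:834  4:892  5:208  6:845
Giant step factor: 858^(-7) ≡ 181 (mod 1051).
Scan 587·181^i mod 1051 for i = 0, 1, …:
  i=0: 587   i=1: 96   i=2: 560   i=3: 464
Match at i=3, j=2: e = 3·7 + 2 = 23.

23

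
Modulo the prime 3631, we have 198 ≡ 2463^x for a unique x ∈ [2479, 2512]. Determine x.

Compute 2463^2479 mod 3631 = 2120, then multiply by 2463 repeatedly:
  2463^2479=2120  2463^2480=182  2463^2481=1653  2463^2482=988  2463^2483=674
  2463^2484=695  2463^2485=1584  2463^2486=1698  2463^2487=2893  2463^2488=1437
  2463^2489=2737  2463^2490=2095  2463^2491=334  2463^2492=2036  2463^2493=257
  2463^2494=1197  2463^2495=3470  2463^2496=2867  2463^2497=2757  2463^2498=521
  2463^2499=1480  2463^2500=3347  2463^2501=1291  2463^2502=2608  2463^2503=265
  2463^2504=2746  2463^2505=2476  2463^2506=1939  2463^2507=992  2463^2508=3264
  2463^2509=198
Found 198 at exponent 2509.

2509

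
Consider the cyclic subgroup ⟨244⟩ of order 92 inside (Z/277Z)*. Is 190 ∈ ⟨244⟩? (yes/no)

190 ∈ ⟨244⟩ iff 190^92 ≡ 1 (mod 277), since |⟨244⟩| = 92.
190^92 mod 277 = 116.
Since 116 ≠ 1, 190 does not lie in the subgroup.

no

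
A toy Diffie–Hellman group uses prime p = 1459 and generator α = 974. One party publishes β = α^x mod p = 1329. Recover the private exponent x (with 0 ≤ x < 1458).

Baby-step giant-step with m = ceil(sqrt(1458)) = 39.
Baby table (974^j mod 1459 for j=0..38):
  0:1  1:974  2:326  3:921  4:1228  5:1151  6:562  7:263
  8:837  9:1116  10:29  11:525  12:700  13:447  14:596  15:1281
  16:249  17:332  18:929  19:266  20:841  21:635  22:1333  23:1291
  24:1235  25:674  26:1385  27:874  28:679  29:419  30:1045  31:907
  32:723  33:964  34:799  35:579  36:772  37:543  38:724
Giant step factor: 974^(-39) ≡ 862 (mod 1459).
Scan 1329·862^i mod 1459 for i = 0, 1, …:
  i=0: 1329   i=1: 283   i=2: 293   i=3: 159
  i=4: 1371   i=5: 12   i=6: 131   i=7: 579
Match at i=7, j=35: x = 7·39 + 35 = 308.

308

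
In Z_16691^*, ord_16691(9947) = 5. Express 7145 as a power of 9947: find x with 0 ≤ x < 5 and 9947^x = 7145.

3

Successive powers of 9947 modulo 16691:
  9947^0=1  9947^1=9947  9947^2=15252  9947^3=7145
So 9947^3 ≡ 7145 (mod 16691), giving x = 3.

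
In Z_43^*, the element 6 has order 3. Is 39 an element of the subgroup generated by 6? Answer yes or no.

no

39 ∈ ⟨6⟩ iff 39^3 ≡ 1 (mod 43), since |⟨6⟩| = 3.
39^3 mod 43 = 22.
Since 22 ≠ 1, 39 does not lie in the subgroup.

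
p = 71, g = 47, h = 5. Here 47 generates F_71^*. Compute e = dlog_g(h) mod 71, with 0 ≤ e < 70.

42

Baby-step giant-step with m = ceil(sqrt(70)) = 9.
Baby table (47^j mod 71 for j=0..8):
  0:1  1:47  2:8  3:21  4:64  5:26  6:15  7:66
  8:49
Giant step factor: 47^(-9) ≡ 55 (mod 71).
Scan 5·55^i mod 71 for i = 0, 1, …:
  i=0: 5   i=1: 62   i=2: 2   i=3: 39
  i=4: 15
Match at i=4, j=6: e = 4·9 + 6 = 42.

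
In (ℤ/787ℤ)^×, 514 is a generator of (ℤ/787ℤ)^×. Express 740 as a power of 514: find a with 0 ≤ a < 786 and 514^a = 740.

179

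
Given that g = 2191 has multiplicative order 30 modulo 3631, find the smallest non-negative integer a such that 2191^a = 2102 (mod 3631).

18

Successive powers of 2191 modulo 3631:
  2191^0=1  2191^1=2191  2191^2=299  2191^3=1529  2191^4=2257  2191^5=3296
  2191^6=3108  2191^7=1503  2191^8=3387  2191^9=2784  2191^10=3295  2191^11=917
  2191^12=1204  2191^13=1858  2191^14=527  2191^15=3630  2191^16=1440  2191^17=3332
  2191^18=2102
So 2191^18 ≡ 2102 (mod 3631), giving a = 18.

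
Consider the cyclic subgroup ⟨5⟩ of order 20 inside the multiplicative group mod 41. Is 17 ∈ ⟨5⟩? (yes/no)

⟨5⟩ has order 20; its elements mod 41 are {1, 2, 4, 5, 8, 9, 10, 16, 18, 20, 21, 23, 25, 31, 32, 33, 36, 37, 39, 40}.
17 is not in this set.

no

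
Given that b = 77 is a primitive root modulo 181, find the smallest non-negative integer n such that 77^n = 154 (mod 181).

174

Baby-step giant-step with m = ceil(sqrt(180)) = 14.
Baby table (77^j mod 181 for j=0..13):
  0:1  1:77  2:137  3:51  4:126  5:109  6:67  7:91
  8:129  9:159  10:116  11:63  12:145  13:124
Giant step factor: 77^(-14) ≡ 4 (mod 181).
Scan 154·4^i mod 181 for i = 0, 1, …:
  i=0: 154   i=1: 73   i=2: 111   i=3: 82
  i=4: 147   i=5: 45   i=6: 180   i=7: 177
  i=8: 165   i=9: 117   i=10: 106   i=11: 62
  i=12: 67
Match at i=12, j=6: n = 12·14 + 6 = 174.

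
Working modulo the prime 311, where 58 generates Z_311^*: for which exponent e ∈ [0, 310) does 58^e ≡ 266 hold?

223

Baby-step giant-step with m = ceil(sqrt(310)) = 18.
Baby table (58^j mod 311 for j=0..17):
  0:1  1:58  2:254  3:115  4:139  5:287  6:163  7:124
  8:39  9:85  10:265  11:131  12:134  13:308  14:137  15:171
  16:277  17:205
Giant step factor: 58^(-18) ≡ 108 (mod 311).
Scan 266·108^i mod 311 for i = 0, 1, …:
  i=0: 266   i=1: 116   i=2: 88   i=3: 174
  i=4: 132   i=5: 261   i=6: 198   i=7: 236
  i=8: 297   i=9: 43   i=10: 290   i=11: 220
  i=12: 124
Match at i=12, j=7: e = 12·18 + 7 = 223.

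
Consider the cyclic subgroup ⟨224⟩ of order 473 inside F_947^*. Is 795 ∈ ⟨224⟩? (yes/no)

no

795 ∈ ⟨224⟩ iff 795^473 ≡ 1 (mod 947), since |⟨224⟩| = 473.
795^473 mod 947 = 946.
Since 946 ≠ 1, 795 does not lie in the subgroup.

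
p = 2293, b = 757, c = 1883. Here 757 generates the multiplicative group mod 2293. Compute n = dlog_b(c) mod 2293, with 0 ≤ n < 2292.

Baby-step giant-step with m = ceil(sqrt(2292)) = 48.
Baby table (757^j mod 2293 for j=0..47):
  0:1  1:757  2:2092  3:1474  4:1420  5:1816  6:1205  7:1864
  8:853  9:1388  10:522  11:758  12:556  13:1273  14:601  15:943
  16:728  17:776  18:424  19:2241  20:1910  21:1280  22:1314  23:1829
  24:1874  25:1544  26:1671  27:1504  28:1200  29:372  30:1858  31:897
  32:301  33:850  34:1410  35:1125  36:922  37:882  38:411  39:1572
  40:2230  41:462  42:1198  43:1151  44:2260  45:242  46:2047  47:1804
Giant step factor: 757^(-48) ≡ 360 (mod 2293).
Scan 1883·360^i mod 2293 for i = 0, 1, …:
  i=0: 1883   i=1: 1445   i=2: 1982   i=3: 397
  i=4: 754   i=5: 866   i=6: 2205   i=7: 422
  i=8: 582   i=9: 857     …   i=36: 805
  i=37: 882
Match at i=37, j=37: n = 37·48 + 37 = 1813.

1813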